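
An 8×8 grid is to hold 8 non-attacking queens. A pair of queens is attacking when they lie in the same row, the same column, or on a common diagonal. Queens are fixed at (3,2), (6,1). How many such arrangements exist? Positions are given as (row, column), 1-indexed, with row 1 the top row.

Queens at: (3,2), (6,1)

8

Branch on row 1: col 3 → 3; col 5 → 3; col 7 → 2; col 8 → 0.
Sum: 3 + 3 + 2 + 0 = 8.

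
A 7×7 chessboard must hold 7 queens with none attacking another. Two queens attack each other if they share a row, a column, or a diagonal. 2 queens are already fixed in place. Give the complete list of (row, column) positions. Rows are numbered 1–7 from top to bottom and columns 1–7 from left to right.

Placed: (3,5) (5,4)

(1,6) (2,2) (3,5) (4,1) (5,4) (6,7) (7,3)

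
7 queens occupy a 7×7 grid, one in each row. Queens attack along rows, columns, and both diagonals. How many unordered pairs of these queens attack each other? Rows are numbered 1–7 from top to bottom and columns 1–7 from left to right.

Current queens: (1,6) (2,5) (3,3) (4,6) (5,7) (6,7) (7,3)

Same column: (1,6)–(4,6) (column 6); (3,3)–(7,3) (column 3); (5,7)–(6,7) (column 7).
Same diagonal: (1,6)–(2,5) (|1−2| = |6−5| = 1); (4,6)–(5,7) (|4−5| = |6−7| = 1); (4,6)–(7,3) (|4−7| = |6−3| = 3).
Total attacking pairs: 6.

6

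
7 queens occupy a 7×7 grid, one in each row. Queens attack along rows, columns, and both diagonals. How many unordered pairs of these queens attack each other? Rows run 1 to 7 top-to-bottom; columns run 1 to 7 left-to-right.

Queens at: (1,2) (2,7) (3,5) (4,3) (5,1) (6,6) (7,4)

0

All columns are distinct and no two queens satisfy |Δrow| = |Δcol|, so no pair attacks.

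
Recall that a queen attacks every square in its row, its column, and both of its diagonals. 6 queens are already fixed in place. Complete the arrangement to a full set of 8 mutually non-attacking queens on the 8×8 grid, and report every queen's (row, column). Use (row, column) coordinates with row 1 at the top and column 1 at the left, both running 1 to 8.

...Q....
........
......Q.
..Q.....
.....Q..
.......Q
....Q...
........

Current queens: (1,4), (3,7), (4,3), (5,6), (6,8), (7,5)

(1,4) (2,2) (3,7) (4,3) (5,6) (6,8) (7,5) (8,1)

Row 2: attacked by (1,4)→{3,4,5}; (3,7)→{6,7,8}; (4,3)→{1,3,5}; (5,6)→{3,6}; (6,8)→{4,8}; (7,5)→{5}. Safe: 2. Place at column 2.
Row 8: attacked by (1,4)→{4}; (2,2)→{2,8}; (3,7)→{2,7}; (4,3)→{3,7}; (5,6)→{3,6}; (6,8)→{6,8}; (7,5)→{4,5,6}. Safe: 1. Place at column 1.
Columns [4, 2, 7, 3, 6, 8, 5, 1], r−c [-3, 0, -4, 1, -1, -2, 2, 7], r+c [5, 4, 10, 7, 11, 14, 12, 9] are all distinct, so no two queens attack.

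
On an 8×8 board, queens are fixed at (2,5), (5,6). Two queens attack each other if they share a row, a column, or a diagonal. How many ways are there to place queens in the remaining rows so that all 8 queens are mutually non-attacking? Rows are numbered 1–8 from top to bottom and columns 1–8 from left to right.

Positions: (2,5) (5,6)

2

Branch on row 1: col 1 → 0; col 3 → 1; col 7 → 1; col 8 → 0.
Sum: 0 + 1 + 1 + 0 = 2.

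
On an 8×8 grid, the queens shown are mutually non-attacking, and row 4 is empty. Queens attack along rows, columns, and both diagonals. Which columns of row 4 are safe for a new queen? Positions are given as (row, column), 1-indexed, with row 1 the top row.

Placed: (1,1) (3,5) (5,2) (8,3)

(1,1) attacks row 4 at column 1 and diagonals 4.
(3,5) attacks row 4 at column 5 and diagonals 4, 6.
(5,2) attacks row 4 at column 2 and diagonals 1, 3.
(8,3) attacks row 4 at column 3 and diagonals 7.
Attacked columns: {1, 2, 3, 4, 5, 6, 7}. Safe: {8}.

columns 8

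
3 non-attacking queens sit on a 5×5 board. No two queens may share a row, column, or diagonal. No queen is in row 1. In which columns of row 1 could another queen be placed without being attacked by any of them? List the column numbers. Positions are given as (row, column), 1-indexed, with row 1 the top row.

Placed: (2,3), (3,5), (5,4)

columns 1

(2,3) attacks row 1 at column 3 and diagonals 2, 4.
(3,5) attacks row 1 at column 5 and diagonals 3.
(5,4) attacks row 1 at column 4.
Attacked columns: {2, 3, 4, 5}. Safe: {1}.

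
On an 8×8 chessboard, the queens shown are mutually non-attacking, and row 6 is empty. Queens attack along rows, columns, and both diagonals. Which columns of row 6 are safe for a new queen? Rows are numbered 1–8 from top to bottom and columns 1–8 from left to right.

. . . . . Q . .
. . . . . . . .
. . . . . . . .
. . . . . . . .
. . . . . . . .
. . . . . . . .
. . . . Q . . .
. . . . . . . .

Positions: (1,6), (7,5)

(1,6) attacks row 6 at column 6 and diagonals 1.
(7,5) attacks row 6 at column 5 and diagonals 4, 6.
Attacked columns: {1, 4, 5, 6}. Safe: {2, 3, 7, 8}.

columns 2, 3, 7, 8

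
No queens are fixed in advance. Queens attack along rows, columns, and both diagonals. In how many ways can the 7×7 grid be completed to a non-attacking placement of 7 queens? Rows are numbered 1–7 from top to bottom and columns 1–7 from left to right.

Branch on row 1: col 1 → 4; col 2 → 7; col 3 → 6; col 4 → 6; col 5 → 6; col 6 → 7; col 7 → 4.
Sum: 4 + 7 + 6 + 6 + 6 + 7 + 4 = 40.
(This is the classic 7-queens count.)

40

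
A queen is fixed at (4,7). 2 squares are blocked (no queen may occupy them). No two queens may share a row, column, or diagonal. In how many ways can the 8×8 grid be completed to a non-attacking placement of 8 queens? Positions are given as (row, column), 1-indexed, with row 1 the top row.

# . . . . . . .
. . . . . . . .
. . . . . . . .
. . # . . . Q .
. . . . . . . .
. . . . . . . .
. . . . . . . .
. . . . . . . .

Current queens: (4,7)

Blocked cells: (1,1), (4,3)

Branch on row 1: col 2 → 1; col 3 → 3; col 5 → 2; col 6 → 2; col 8 → 0.
Sum: 1 + 3 + 2 + 2 + 0 = 8.

8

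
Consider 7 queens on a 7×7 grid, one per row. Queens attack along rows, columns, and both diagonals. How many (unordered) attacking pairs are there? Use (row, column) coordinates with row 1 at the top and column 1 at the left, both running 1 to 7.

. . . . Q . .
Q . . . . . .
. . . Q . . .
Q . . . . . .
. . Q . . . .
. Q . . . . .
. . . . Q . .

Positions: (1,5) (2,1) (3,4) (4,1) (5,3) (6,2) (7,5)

4

Same column: (1,5)–(7,5) (column 5); (2,1)–(4,1) (column 1).
Same diagonal: (5,3)–(6,2) (|5−6| = |3−2| = 1); (5,3)–(7,5) (|5−7| = |3−5| = 2).
Total attacking pairs: 4.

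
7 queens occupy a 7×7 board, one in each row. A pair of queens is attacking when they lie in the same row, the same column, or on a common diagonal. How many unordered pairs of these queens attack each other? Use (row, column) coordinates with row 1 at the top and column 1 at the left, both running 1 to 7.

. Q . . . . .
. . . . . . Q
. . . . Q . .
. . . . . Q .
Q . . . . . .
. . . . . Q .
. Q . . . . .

4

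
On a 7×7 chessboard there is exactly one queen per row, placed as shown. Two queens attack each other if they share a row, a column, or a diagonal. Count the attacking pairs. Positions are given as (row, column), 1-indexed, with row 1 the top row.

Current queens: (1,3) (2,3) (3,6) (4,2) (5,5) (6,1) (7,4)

1

Same column: (1,3)–(2,3) (column 3).
Total attacking pairs: 1.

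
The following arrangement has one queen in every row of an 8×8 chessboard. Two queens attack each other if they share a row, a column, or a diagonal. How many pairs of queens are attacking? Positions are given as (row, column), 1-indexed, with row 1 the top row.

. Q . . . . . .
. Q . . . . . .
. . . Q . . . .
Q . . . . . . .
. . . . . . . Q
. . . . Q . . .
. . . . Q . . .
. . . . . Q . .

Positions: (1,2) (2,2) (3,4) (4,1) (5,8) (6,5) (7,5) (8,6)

4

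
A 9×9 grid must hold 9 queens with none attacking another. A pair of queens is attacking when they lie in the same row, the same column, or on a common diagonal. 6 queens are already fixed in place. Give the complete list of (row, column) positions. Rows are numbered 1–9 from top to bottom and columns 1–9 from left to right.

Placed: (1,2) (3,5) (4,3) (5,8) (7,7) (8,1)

(1,2) (2,9) (3,5) (4,3) (5,8) (6,4) (7,7) (8,1) (9,6)

Row 2: attacked by (1,2)→{1,2,3}; (3,5)→{4,5,6}; (4,3)→{1,3,5}; (5,8)→{5,8}; (7,7)→{2,7}; (8,1)→{1,7}. Safe: 9. Place at column 9.
Row 6: attacked by (1,2)→{2,7}; (2,9)→{5,9}; (3,5)→{2,5,8}; (4,3)→{1,3,5}; (5,8)→{7,8,9}; (7,7)→{6,7,8}; (8,1)→{1,3}. Safe: 4. Place at column 4.
Row 9: attacked by (1,2)→{2}; (2,9)→{2,9}; (3,5)→{5}; (4,3)→{3,8}; (5,8)→{4,8}; (6,4)→{1,4,7}; (7,7)→{5,7,9}; (8,1)→{1,2}. Safe: 6. Place at column 6.
Columns [2, 9, 5, 3, 8, 4, 7, 1, 6], r−c [-1, -7, -2, 1, -3, 2, 0, 7, 3], r+c [3, 11, 8, 7, 13, 10, 14, 9, 15] are all distinct, so no two queens attack.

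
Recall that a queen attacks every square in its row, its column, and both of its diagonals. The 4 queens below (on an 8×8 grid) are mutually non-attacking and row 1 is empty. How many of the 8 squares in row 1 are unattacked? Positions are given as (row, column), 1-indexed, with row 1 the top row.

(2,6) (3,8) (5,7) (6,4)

2

(2,6) attacks row 1 at column 6 and diagonals 5, 7.
(3,8) attacks row 1 at column 8 and diagonals 6.
(5,7) attacks row 1 at column 7 and diagonals 3.
(6,4) attacks row 1 at column 4.
Attacked columns: {3, 4, 5, 6, 7, 8}. Safe: {1, 2}.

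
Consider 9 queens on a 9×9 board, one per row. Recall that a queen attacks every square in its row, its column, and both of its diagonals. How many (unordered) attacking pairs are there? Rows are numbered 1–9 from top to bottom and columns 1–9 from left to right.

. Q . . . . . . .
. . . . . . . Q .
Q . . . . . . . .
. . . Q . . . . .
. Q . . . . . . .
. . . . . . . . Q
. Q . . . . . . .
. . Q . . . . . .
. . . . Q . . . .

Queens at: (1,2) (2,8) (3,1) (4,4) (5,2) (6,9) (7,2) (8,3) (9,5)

Same column: (1,2)–(5,2) (column 2); (1,2)–(7,2) (column 2); (5,2)–(7,2) (column 2).
Same diagonal: (7,2)–(8,3) (|7−8| = |2−3| = 1).
Total attacking pairs: 4.

4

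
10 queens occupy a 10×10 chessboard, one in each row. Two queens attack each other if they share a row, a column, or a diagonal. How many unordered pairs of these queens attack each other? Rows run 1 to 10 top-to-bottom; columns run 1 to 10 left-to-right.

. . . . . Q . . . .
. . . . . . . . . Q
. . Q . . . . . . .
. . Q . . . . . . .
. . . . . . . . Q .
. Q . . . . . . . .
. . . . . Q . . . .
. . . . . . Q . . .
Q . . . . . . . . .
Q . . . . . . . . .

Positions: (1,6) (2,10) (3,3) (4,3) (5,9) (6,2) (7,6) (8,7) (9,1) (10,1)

Same column: (1,6)–(7,6) (column 6); (3,3)–(4,3) (column 3); (9,1)–(10,1) (column 1).
Same diagonal: (1,6)–(4,3) (|1−4| = |6−3| = 3); (4,3)–(7,6) (|4−7| = |3−6| = 3); (4,3)–(8,7) (|4−8| = |3−7| = 4); (7,6)–(8,7) (|7−8| = |6−7| = 1).
Total attacking pairs: 7.

7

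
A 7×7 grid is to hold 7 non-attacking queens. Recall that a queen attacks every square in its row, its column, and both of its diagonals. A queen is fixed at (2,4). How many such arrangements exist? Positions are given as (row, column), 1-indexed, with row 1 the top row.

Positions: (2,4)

Branch on row 1: col 1 → 1; col 2 → 2; col 6 → 2; col 7 → 1.
Sum: 1 + 2 + 2 + 1 = 6.

6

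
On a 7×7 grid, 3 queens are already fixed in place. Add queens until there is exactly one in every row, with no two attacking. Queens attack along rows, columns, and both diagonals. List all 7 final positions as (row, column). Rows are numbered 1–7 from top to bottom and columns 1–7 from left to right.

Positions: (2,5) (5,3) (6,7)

Row 1: attacked by (2,5)→{4,5,6}; (5,3)→{3,7}; (6,7)→{2,7}. Safe: 1. Place at column 1.
Row 3: attacked by (1,1)→{1,3}; (2,5)→{4,5,6}; (5,3)→{1,3,5}; (6,7)→{4,7}. Safe: 2. Place at column 2.
Row 4: attacked by (1,1)→{1,4}; (2,5)→{3,5,7}; (3,2)→{1,2,3}; (5,3)→{2,3,4}; (6,7)→{5,7}. Safe: 6. Place at column 6.
Row 7: attacked by (1,1)→{1,7}; (2,5)→{5}; (3,2)→{2,6}; (4,6)→{3,6}; (5,3)→{1,3,5}; (6,7)→{6,7}. Safe: 4. Place at column 4.
Columns [1, 5, 2, 6, 3, 7, 4], r−c [0, -3, 1, -2, 2, -1, 3], r+c [2, 7, 5, 10, 8, 13, 11] are all distinct, so no two queens attack.

(1,1) (2,5) (3,2) (4,6) (5,3) (6,7) (7,4)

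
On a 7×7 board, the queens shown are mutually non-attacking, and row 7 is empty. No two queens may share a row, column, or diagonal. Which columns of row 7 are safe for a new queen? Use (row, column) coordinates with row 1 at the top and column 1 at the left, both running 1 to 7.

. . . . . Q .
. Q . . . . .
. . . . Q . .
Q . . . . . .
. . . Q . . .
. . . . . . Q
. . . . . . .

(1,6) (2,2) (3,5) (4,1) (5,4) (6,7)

columns 3

(1,6) attacks row 7 at column 6.
(2,2) attacks row 7 at column 2 and diagonals 7.
(3,5) attacks row 7 at column 5 and diagonals 1.
(4,1) attacks row 7 at column 1 and diagonals 4.
(5,4) attacks row 7 at column 4 and diagonals 2, 6.
(6,7) attacks row 7 at column 7 and diagonals 6.
Attacked columns: {1, 2, 4, 5, 6, 7}. Safe: {3}.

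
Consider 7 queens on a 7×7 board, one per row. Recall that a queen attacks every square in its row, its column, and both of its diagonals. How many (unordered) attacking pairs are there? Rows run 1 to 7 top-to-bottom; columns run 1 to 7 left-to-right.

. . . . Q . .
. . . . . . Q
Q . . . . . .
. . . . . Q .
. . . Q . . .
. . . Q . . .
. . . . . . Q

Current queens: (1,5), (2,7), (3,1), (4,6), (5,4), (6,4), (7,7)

5

Same column: (2,7)–(7,7) (column 7); (5,4)–(6,4) (column 4).
Same diagonal: (2,7)–(5,4) (|2−5| = |7−4| = 3); (3,1)–(6,4) (|3−6| = |1−4| = 3); (4,6)–(6,4) (|4−6| = |6−4| = 2).
Total attacking pairs: 5.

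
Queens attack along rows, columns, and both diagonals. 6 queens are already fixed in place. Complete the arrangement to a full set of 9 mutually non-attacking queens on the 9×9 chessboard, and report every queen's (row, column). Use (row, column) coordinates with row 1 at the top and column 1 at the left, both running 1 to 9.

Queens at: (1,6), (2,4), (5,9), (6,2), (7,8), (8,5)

(1,6) (2,4) (3,1) (4,7) (5,9) (6,2) (7,8) (8,5) (9,3)

Row 3: attacked by (1,6)→{4,6,8}; (2,4)→{3,4,5}; (5,9)→{7,9}; (6,2)→{2,5}; (7,8)→{4,8}; (8,5)→{5}. Safe: 1. Place at column 1.
Row 4: attacked by (1,6)→{3,6,9}; (2,4)→{2,4,6}; (3,1)→{1,2}; (5,9)→{8,9}; (6,2)→{2,4}; (7,8)→{5,8}; (8,5)→{1,5,9}. Safe: 7. Place at column 7.
Row 9: attacked by (1,6)→{6}; (2,4)→{4}; (3,1)→{1,7}; (4,7)→{2,7}; (5,9)→{5,9}; (6,2)→{2,5}; (7,8)→{6,8}; (8,5)→{4,5,6}. Safe: 3. Place at column 3.
Columns [6, 4, 1, 7, 9, 2, 8, 5, 3], r−c [-5, -2, 2, -3, -4, 4, -1, 3, 6], r+c [7, 6, 4, 11, 14, 8, 15, 13, 12] are all distinct, so no two queens attack.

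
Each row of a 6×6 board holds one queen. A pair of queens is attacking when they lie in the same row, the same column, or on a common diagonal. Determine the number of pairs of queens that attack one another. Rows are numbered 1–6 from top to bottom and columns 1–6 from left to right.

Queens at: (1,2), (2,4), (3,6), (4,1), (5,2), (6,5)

Same column: (1,2)–(5,2) (column 2).
Same diagonal: (4,1)–(5,2) (|4−5| = |1−2| = 1).
Total attacking pairs: 2.

2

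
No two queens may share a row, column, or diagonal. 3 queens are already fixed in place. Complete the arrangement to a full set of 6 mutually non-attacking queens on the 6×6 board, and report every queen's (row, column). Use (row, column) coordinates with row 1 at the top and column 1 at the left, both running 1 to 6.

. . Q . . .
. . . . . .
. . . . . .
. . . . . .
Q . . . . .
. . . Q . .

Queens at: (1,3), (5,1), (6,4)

Row 2: attacked by (1,3)→{2,3,4}; (5,1)→{1,4}; (6,4)→{4}. Safe: 5, 6. Place at column 6.
Row 3: attacked by (1,3)→{1,3,5}; (2,6)→{5,6}; (5,1)→{1,3}; (6,4)→{1,4}. Safe: 2. Place at column 2.
Row 4: attacked by (1,3)→{3,6}; (2,6)→{4,6}; (3,2)→{1,2,3}; (5,1)→{1,2}; (6,4)→{2,4,6}. Safe: 5. Place at column 5.
Columns [3, 6, 2, 5, 1, 4], r−c [-2, -4, 1, -1, 4, 2], r+c [4, 8, 5, 9, 6, 10] are all distinct, so no two queens attack.

(1,3) (2,6) (3,2) (4,5) (5,1) (6,4)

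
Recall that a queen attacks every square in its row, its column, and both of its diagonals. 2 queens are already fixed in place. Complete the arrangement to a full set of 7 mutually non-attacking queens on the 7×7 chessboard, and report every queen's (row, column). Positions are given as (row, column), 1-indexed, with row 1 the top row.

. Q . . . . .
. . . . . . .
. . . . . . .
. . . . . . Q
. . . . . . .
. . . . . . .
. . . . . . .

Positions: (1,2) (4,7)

(1,2) (2,6) (3,3) (4,7) (5,4) (6,1) (7,5)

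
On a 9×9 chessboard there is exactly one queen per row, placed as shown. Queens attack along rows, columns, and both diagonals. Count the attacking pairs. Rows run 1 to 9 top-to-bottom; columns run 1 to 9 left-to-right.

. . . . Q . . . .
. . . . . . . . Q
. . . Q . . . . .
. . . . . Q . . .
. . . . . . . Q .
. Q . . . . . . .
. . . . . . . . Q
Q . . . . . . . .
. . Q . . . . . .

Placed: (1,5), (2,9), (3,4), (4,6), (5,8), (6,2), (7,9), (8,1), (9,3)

Same column: (2,9)–(7,9) (column 9).
Same diagonal: (4,6)–(7,9) (|4−7| = |6−9| = 3).
Total attacking pairs: 2.

2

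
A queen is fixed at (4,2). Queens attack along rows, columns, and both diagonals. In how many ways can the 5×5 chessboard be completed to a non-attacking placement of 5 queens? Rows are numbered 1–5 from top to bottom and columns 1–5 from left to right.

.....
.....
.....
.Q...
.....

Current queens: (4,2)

2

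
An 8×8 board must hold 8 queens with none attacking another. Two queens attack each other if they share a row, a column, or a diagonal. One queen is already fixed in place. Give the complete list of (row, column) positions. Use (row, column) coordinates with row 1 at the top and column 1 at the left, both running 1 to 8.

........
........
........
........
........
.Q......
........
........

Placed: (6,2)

(1,1) (2,7) (3,4) (4,6) (5,8) (6,2) (7,5) (8,3)

Row 1: attacked by (6,2)→{2,7}. Safe: 1, 3, 4, 5, 6, 8. Place at column 1.
Row 2: attacked by (1,1)→{1,2}; (6,2)→{2,6}. Safe: 3, 4, 5, 7, 8. Place at column 7.
Row 3: attacked by (1,1)→{1,3}; (2,7)→{6,7,8}; (6,2)→{2,5}. Safe: 4. Place at column 4.
Row 4: attacked by (1,1)→{1,4}; (2,7)→{5,7}; (3,4)→{3,4,5}; (6,2)→{2,4}. Safe: 6, 8. Place at column 6.
Row 5: attacked by (1,1)→{1,5}; (2,7)→{4,7}; (3,4)→{2,4,6}; (4,6)→{5,6,7}; (6,2)→{1,2,3}. Safe: 8. Place at column 8.
Row 7: attacked by (1,1)→{1,7}; (2,7)→{2,7}; (3,4)→{4,8}; (4,6)→{3,6}; (5,8)→{6,8}; (6,2)→{1,2,3}. Safe: 5. Place at column 5.
Row 8: attacked by (1,1)→{1,8}; (2,7)→{1,7}; (3,4)→{4}; (4,6)→{2,6}; (5,8)→{5,8}; (6,2)→{2,4}; (7,5)→{4,5,6}. Safe: 3. Place at column 3.
Columns [1, 7, 4, 6, 8, 2, 5, 3], r−c [0, -5, -1, -2, -3, 4, 2, 5], r+c [2, 9, 7, 10, 13, 8, 12, 11] are all distinct, so no two queens attack.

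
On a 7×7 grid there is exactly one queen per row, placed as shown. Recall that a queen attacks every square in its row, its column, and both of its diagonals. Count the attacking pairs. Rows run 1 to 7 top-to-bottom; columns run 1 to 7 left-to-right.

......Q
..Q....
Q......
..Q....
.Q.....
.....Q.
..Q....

4

Same column: (2,3)–(4,3) (column 3); (2,3)–(7,3) (column 3); (4,3)–(7,3) (column 3).
Same diagonal: (4,3)–(5,2) (|4−5| = |3−2| = 1).
Total attacking pairs: 4.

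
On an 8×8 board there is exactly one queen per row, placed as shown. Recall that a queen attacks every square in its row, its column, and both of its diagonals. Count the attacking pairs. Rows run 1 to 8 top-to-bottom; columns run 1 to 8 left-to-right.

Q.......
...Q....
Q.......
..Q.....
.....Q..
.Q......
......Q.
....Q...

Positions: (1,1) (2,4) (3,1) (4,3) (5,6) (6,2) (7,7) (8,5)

2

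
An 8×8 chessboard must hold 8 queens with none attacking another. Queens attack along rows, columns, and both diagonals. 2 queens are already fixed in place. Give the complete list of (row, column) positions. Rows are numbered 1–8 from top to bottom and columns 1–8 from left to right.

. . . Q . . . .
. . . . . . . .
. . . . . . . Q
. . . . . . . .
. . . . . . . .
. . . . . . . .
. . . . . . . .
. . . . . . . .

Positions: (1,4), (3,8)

(1,4) (2,6) (3,8) (4,3) (5,1) (6,7) (7,5) (8,2)

Row 2: attacked by (1,4)→{3,4,5}; (3,8)→{7,8}. Safe: 1, 2, 6. Place at column 6.
Row 4: attacked by (1,4)→{1,4,7}; (2,6)→{4,6,8}; (3,8)→{7,8}. Safe: 2, 3, 5. Place at column 3.
Row 5: attacked by (1,4)→{4,8}; (2,6)→{3,6}; (3,8)→{6,8}; (4,3)→{2,3,4}. Safe: 1, 5, 7. Place at column 1.
Row 6: attacked by (1,4)→{4}; (2,6)→{2,6}; (3,8)→{5,8}; (4,3)→{1,3,5}; (5,1)→{1,2}. Safe: 7. Place at column 7.
Row 7: attacked by (1,4)→{4}; (2,6)→{1,6}; (3,8)→{4,8}; (4,3)→{3,6}; (5,1)→{1,3}; (6,7)→{6,7,8}. Safe: 2, 5. Place at column 5.
Row 8: attacked by (1,4)→{4}; (2,6)→{6}; (3,8)→{3,8}; (4,3)→{3,7}; (5,1)→{1,4}; (6,7)→{5,7}; (7,5)→{4,5,6}. Safe: 2. Place at column 2.
Columns [4, 6, 8, 3, 1, 7, 5, 2], r−c [-3, -4, -5, 1, 4, -1, 2, 6], r+c [5, 8, 11, 7, 6, 13, 12, 10] are all distinct, so no two queens attack.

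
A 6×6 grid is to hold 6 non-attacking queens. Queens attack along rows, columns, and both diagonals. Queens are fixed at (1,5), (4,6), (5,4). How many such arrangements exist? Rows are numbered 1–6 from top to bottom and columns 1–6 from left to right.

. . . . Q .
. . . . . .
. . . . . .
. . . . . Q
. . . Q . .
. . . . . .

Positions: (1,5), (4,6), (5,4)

1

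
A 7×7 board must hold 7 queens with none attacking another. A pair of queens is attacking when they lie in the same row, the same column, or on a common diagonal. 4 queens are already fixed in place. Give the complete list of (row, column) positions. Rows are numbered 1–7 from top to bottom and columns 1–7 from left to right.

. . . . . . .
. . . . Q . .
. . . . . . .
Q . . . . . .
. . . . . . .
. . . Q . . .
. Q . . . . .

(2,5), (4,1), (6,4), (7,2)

Row 1: attacked by (2,5)→{4,5,6}; (4,1)→{1,4}; (6,4)→{4}; (7,2)→{2}. Safe: 3, 7. Place at column 7.
Row 3: attacked by (1,7)→{5,7}; (2,5)→{4,5,6}; (4,1)→{1,2}; (6,4)→{1,4,7}; (7,2)→{2,6}. Safe: 3. Place at column 3.
Row 5: attacked by (1,7)→{3,7}; (2,5)→{2,5}; (3,3)→{1,3,5}; (4,1)→{1,2}; (6,4)→{3,4,5}; (7,2)→{2,4}. Safe: 6. Place at column 6.
Columns [7, 5, 3, 1, 6, 4, 2], r−c [-6, -3, 0, 3, -1, 2, 5], r+c [8, 7, 6, 5, 11, 10, 9] are all distinct, so no two queens attack.

(1,7) (2,5) (3,3) (4,1) (5,6) (6,4) (7,2)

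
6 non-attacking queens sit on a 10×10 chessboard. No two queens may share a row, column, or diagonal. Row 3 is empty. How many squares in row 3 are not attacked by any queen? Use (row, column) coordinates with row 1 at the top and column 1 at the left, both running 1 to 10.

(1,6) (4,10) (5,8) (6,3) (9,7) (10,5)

(1,6) attacks row 3 at column 6 and diagonals 4, 8.
(4,10) attacks row 3 at column 10 and diagonals 9.
(5,8) attacks row 3 at column 8 and diagonals 6, 10.
(6,3) attacks row 3 at column 3 and diagonals 6.
(9,7) attacks row 3 at column 7 and diagonals 1.
(10,5) attacks row 3 at column 5.
Attacked columns: {1, 3, 4, 5, 6, 7, 8, 9, 10}. Safe: {2}.

1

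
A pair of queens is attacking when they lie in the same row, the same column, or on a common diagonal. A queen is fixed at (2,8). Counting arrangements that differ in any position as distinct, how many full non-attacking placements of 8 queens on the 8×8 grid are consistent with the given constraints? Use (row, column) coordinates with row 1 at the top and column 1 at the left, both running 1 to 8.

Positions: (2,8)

Branch on row 1: col 1 → 0; col 2 → 1; col 3 → 1; col 4 → 3; col 5 → 2; col 6 → 1.
Sum: 0 + 1 + 1 + 3 + 2 + 1 = 8.

8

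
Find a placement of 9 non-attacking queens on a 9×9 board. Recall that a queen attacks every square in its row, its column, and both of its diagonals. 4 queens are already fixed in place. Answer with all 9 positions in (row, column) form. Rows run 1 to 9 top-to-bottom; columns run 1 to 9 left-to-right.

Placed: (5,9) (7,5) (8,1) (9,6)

(1,3) (2,8) (3,2) (4,4) (5,9) (6,7) (7,5) (8,1) (9,6)

Row 1: attacked by (5,9)→{5,9}; (7,5)→{5}; (8,1)→{1,8}; (9,6)→{6}. Safe: 2, 3, 4, 7. Place at column 3.
Row 2: attacked by (1,3)→{2,3,4}; (5,9)→{6,9}; (7,5)→{5}; (8,1)→{1,7}; (9,6)→{6}. Safe: 8. Place at column 8.
Row 3: attacked by (1,3)→{1,3,5}; (2,8)→{7,8,9}; (5,9)→{7,9}; (7,5)→{1,5,9}; (8,1)→{1,6}; (9,6)→{6}. Safe: 2, 4. Place at column 2.
Row 4: attacked by (1,3)→{3,6}; (2,8)→{6,8}; (3,2)→{1,2,3}; (5,9)→{8,9}; (7,5)→{2,5,8}; (8,1)→{1,5}; (9,6)→{1,6}. Safe: 4, 7. Place at column 4.
Row 6: attacked by (1,3)→{3,8}; (2,8)→{4,8}; (3,2)→{2,5}; (4,4)→{2,4,6}; (5,9)→{8,9}; (7,5)→{4,5,6}; (8,1)→{1,3}; (9,6)→{3,6,9}. Safe: 7. Place at column 7.
Columns [3, 8, 2, 4, 9, 7, 5, 1, 6], r−c [-2, -6, 1, 0, -4, -1, 2, 7, 3], r+c [4, 10, 5, 8, 14, 13, 12, 9, 15] are all distinct, so no two queens attack.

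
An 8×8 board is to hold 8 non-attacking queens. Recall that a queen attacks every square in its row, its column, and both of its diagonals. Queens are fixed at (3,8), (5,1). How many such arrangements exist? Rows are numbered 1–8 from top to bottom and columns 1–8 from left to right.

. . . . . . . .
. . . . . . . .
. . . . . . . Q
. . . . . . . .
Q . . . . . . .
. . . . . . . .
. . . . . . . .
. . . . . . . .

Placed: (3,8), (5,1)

4

Branch on row 1: col 2 → 1; col 3 → 1; col 4 → 2; col 7 → 0.
Sum: 1 + 1 + 2 + 0 = 4.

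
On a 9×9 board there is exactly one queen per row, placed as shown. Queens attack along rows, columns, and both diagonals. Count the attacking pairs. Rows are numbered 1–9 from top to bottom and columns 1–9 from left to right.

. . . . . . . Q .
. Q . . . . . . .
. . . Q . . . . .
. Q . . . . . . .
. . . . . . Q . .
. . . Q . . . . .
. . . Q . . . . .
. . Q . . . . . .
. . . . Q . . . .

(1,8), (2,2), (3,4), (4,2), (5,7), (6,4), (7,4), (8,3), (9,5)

6

Same column: (2,2)–(4,2) (column 2); (3,4)–(6,4) (column 4); (3,4)–(7,4) (column 4); (6,4)–(7,4) (column 4).
Same diagonal: (4,2)–(6,4) (|4−6| = |2−4| = 2); (7,4)–(8,3) (|7−8| = |4−3| = 1).
Total attacking pairs: 6.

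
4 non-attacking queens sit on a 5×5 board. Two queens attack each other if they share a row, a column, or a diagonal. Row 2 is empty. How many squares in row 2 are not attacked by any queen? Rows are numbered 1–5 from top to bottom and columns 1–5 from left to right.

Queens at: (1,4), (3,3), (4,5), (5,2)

1

(1,4) attacks row 2 at column 4 and diagonals 3, 5.
(3,3) attacks row 2 at column 3 and diagonals 2, 4.
(4,5) attacks row 2 at column 5 and diagonals 3.
(5,2) attacks row 2 at column 2 and diagonals 5.
Attacked columns: {2, 3, 4, 5}. Safe: {1}.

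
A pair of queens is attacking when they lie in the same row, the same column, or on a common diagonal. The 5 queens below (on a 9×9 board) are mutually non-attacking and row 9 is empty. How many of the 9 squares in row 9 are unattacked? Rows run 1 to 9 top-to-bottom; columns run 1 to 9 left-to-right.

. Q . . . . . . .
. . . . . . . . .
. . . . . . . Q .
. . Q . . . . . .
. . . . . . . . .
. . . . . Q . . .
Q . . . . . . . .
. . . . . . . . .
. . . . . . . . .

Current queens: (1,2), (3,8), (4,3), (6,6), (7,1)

(1,2) attacks row 9 at column 2.
(3,8) attacks row 9 at column 8 and diagonals 2.
(4,3) attacks row 9 at column 3 and diagonals 8.
(6,6) attacks row 9 at column 6 and diagonals 3, 9.
(7,1) attacks row 9 at column 1 and diagonals 3.
Attacked columns: {1, 2, 3, 6, 8, 9}. Safe: {4, 5, 7}.

3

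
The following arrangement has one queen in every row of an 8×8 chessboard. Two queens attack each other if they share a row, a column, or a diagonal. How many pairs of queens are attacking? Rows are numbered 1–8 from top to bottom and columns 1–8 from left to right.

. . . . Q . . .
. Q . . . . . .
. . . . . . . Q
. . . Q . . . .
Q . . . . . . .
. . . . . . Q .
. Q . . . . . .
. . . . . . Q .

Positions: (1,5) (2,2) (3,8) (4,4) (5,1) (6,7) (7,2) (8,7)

Same column: (2,2)–(7,2) (column 2); (6,7)–(8,7) (column 7).
Same diagonal: (1,5)–(5,1) (|1−5| = |5−1| = 4); (2,2)–(4,4) (|2−4| = |2−4| = 2).
Total attacking pairs: 4.

4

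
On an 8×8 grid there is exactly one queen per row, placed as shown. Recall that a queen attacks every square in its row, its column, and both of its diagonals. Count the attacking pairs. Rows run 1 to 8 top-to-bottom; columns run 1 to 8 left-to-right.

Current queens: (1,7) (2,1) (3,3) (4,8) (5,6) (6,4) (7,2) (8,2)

2

Same column: (7,2)–(8,2) (column 2).
Same diagonal: (6,4)–(8,2) (|6−8| = |4−2| = 2).
Total attacking pairs: 2.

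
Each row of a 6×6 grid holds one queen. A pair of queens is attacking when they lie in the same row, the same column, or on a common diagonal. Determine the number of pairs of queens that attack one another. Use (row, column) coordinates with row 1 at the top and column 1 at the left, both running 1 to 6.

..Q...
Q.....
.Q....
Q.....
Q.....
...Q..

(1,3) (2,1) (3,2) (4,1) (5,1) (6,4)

Same column: (2,1)–(4,1) (column 1); (2,1)–(5,1) (column 1); (4,1)–(5,1) (column 1).
Same diagonal: (2,1)–(3,2) (|2−3| = |1−2| = 1); (3,2)–(4,1) (|3−4| = |2−1| = 1).
Total attacking pairs: 5.

5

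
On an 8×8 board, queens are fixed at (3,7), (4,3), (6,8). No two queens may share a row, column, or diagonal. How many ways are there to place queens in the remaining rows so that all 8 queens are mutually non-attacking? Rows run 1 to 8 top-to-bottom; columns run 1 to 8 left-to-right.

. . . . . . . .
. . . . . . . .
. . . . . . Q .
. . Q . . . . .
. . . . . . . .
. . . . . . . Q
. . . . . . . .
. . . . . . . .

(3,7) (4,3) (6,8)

2

Branch on row 1: col 1 → 0; col 2 → 0; col 4 → 2.
Sum: 0 + 0 + 2 = 2.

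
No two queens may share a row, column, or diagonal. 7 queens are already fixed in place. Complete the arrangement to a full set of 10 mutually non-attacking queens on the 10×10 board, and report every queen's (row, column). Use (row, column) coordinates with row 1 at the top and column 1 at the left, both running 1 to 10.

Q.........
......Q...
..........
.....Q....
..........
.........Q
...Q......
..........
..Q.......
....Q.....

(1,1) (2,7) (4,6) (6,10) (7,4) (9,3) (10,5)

(1,1) (2,7) (3,2) (4,6) (5,8) (6,10) (7,4) (8,9) (9,3) (10,5)

Row 3: attacked by (1,1)→{1,3}; (2,7)→{6,7,8}; (4,6)→{5,6,7}; (6,10)→{7,10}; (7,4)→{4,8}; (9,3)→{3,9}; (10,5)→{5}. Safe: 2. Place at column 2.
Row 5: attacked by (1,1)→{1,5}; (2,7)→{4,7,10}; (3,2)→{2,4}; (4,6)→{5,6,7}; (6,10)→{9,10}; (7,4)→{2,4,6}; (9,3)→{3,7}; (10,5)→{5,10}. Safe: 8. Place at column 8.
Row 8: attacked by (1,1)→{1,8}; (2,7)→{1,7}; (3,2)→{2,7}; (4,6)→{2,6,10}; (5,8)→{5,8}; (6,10)→{8,10}; (7,4)→{3,4,5}; (9,3)→{2,3,4}; (10,5)→{3,5,7}. Safe: 9. Place at column 9.
Columns [1, 7, 2, 6, 8, 10, 4, 9, 3, 5], r−c [0, -5, 1, -2, -3, -4, 3, -1, 6, 5], r+c [2, 9, 5, 10, 13, 16, 11, 17, 12, 15] are all distinct, so no two queens attack.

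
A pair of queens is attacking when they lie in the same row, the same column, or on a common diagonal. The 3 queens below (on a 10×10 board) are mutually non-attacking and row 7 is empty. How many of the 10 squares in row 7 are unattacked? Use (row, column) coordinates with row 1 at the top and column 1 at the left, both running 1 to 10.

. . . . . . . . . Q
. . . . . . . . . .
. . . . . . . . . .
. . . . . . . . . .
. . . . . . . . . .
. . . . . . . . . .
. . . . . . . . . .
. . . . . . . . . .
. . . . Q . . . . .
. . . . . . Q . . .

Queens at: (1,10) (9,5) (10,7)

5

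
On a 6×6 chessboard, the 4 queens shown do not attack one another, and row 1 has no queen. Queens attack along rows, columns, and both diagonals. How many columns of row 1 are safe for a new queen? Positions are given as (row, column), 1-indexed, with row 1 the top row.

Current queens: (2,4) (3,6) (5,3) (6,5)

(2,4) attacks row 1 at column 4 and diagonals 3, 5.
(3,6) attacks row 1 at column 6 and diagonals 4.
(5,3) attacks row 1 at column 3.
(6,5) attacks row 1 at column 5.
Attacked columns: {3, 4, 5, 6}. Safe: {1, 2}.

2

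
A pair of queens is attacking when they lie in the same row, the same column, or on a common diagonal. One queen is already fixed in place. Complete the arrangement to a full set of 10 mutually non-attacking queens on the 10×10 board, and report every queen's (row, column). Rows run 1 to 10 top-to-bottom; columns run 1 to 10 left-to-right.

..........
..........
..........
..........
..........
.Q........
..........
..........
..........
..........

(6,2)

(1,10) (2,7) (3,4) (4,1) (5,9) (6,2) (7,6) (8,8) (9,3) (10,5)

Row 1: attacked by (6,2)→{2,7}. Safe: 1, 3, 4, 5, 6, 8, 9, 10. Place at column 10.
Row 2: attacked by (1,10)→{9,10}; (6,2)→{2,6}. Safe: 1, 3, 4, 5, 7, 8. Place at column 7.
Row 3: attacked by (1,10)→{8,10}; (2,7)→{6,7,8}; (6,2)→{2,5}. Safe: 1, 3, 4, 9. Place at column 4.
Row 4: attacked by (1,10)→{7,10}; (2,7)→{5,7,9}; (3,4)→{3,4,5}; (6,2)→{2,4}. Safe: 1, 6, 8. Place at column 1.
Row 5: attacked by (1,10)→{6,10}; (2,7)→{4,7,10}; (3,4)→{2,4,6}; (4,1)→{1,2}; (6,2)→{1,2,3}. Safe: 5, 8, 9. Place at column 9.
Row 7: attacked by (1,10)→{4,10}; (2,7)→{2,7}; (3,4)→{4,8}; (4,1)→{1,4}; (5,9)→{7,9}; (6,2)→{1,2,3}. Safe: 5, 6. Place at column 6.
Row 8: attacked by (1,10)→{3,10}; (2,7)→{1,7}; (3,4)→{4,9}; (4,1)→{1,5}; (5,9)→{6,9}; (6,2)→{2,4}; (7,6)→{5,6,7}. Safe: 8. Place at column 8.
Row 9: attacked by (1,10)→{2,10}; (2,7)→{7}; (3,4)→{4,10}; (4,1)→{1,6}; (5,9)→{5,9}; (6,2)→{2,5}; (7,6)→{4,6,8}; (8,8)→{7,8,9}. Safe: 3. Place at column 3.
Row 10: attacked by (1,10)→{1,10}; (2,7)→{7}; (3,4)→{4}; (4,1)→{1,7}; (5,9)→{4,9}; (6,2)→{2,6}; (7,6)→{3,6,9}; (8,8)→{6,8,10}; (9,3)→{2,3,4}. Safe: 5. Place at column 5.
Columns [10, 7, 4, 1, 9, 2, 6, 8, 3, 5], r−c [-9, -5, -1, 3, -4, 4, 1, 0, 6, 5], r+c [11, 9, 7, 5, 14, 8, 13, 16, 12, 15] are all distinct, so no two queens attack.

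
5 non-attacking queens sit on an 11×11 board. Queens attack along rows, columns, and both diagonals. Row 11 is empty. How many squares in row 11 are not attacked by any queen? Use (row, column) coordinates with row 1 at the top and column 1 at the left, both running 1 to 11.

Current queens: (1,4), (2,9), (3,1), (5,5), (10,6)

4

(1,4) attacks row 11 at column 4.
(2,9) attacks row 11 at column 9.
(3,1) attacks row 11 at column 1 and diagonals 9.
(5,5) attacks row 11 at column 5 and diagonals 11.
(10,6) attacks row 11 at column 6 and diagonals 5, 7.
Attacked columns: {1, 4, 5, 6, 7, 9, 11}. Safe: {2, 3, 8, 10}.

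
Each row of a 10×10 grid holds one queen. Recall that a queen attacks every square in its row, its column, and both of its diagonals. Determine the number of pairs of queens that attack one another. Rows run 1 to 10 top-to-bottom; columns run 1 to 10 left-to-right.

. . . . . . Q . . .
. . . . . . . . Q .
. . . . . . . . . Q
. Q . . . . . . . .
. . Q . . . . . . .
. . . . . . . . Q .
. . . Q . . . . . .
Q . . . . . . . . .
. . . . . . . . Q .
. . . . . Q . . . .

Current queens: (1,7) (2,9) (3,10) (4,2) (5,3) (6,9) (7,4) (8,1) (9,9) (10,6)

Same column: (2,9)–(6,9) (column 9); (2,9)–(9,9) (column 9); (6,9)–(9,9) (column 9).
Same diagonal: (1,7)–(5,3) (|1−5| = |7−3| = 4); (2,9)–(3,10) (|2−3| = |9−10| = 1); (2,9)–(7,4) (|2−7| = |9−4| = 5); (4,2)–(5,3) (|4−5| = |2−3| = 1).
Total attacking pairs: 7.

7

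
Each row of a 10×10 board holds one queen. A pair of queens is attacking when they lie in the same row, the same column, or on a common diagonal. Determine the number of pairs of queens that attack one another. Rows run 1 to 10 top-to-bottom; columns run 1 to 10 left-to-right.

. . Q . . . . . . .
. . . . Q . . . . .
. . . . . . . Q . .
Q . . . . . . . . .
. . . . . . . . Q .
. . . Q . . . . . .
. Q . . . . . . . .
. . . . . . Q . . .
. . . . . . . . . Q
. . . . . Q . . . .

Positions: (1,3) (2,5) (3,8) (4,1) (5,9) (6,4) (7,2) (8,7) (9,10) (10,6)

0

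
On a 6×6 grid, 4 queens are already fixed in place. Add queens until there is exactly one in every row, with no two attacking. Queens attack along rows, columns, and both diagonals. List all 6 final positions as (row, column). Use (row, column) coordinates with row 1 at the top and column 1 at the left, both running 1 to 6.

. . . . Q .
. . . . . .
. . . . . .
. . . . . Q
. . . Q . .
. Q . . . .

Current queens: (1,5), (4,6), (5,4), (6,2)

Row 2: attacked by (1,5)→{4,5,6}; (4,6)→{4,6}; (5,4)→{1,4}; (6,2)→{2,6}. Safe: 3. Place at column 3.
Row 3: attacked by (1,5)→{3,5}; (2,3)→{2,3,4}; (4,6)→{5,6}; (5,4)→{2,4,6}; (6,2)→{2,5}. Safe: 1. Place at column 1.
Columns [5, 3, 1, 6, 4, 2], r−c [-4, -1, 2, -2, 1, 4], r+c [6, 5, 4, 10, 9, 8] are all distinct, so no two queens attack.

(1,5) (2,3) (3,1) (4,6) (5,4) (6,2)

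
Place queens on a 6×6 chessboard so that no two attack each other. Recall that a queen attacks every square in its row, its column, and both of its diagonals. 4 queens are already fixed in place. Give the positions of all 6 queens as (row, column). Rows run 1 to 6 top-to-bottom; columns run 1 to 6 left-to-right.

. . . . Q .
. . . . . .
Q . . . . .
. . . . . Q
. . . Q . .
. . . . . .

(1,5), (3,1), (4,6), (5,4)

Row 2: attacked by (1,5)→{4,5,6}; (3,1)→{1,2}; (4,6)→{4,6}; (5,4)→{1,4}. Safe: 3. Place at column 3.
Row 6: attacked by (1,5)→{5}; (2,3)→{3}; (3,1)→{1,4}; (4,6)→{4,6}; (5,4)→{3,4,5}. Safe: 2. Place at column 2.
Columns [5, 3, 1, 6, 4, 2], r−c [-4, -1, 2, -2, 1, 4], r+c [6, 5, 4, 10, 9, 8] are all distinct, so no two queens attack.

(1,5) (2,3) (3,1) (4,6) (5,4) (6,2)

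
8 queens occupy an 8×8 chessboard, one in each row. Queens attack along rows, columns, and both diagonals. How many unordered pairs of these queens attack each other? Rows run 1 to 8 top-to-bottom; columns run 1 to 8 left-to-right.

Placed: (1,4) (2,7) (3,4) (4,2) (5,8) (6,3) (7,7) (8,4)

6

Same column: (1,4)–(3,4) (column 4); (1,4)–(8,4) (column 4); (2,7)–(7,7) (column 7); (3,4)–(8,4) (column 4).
Same diagonal: (1,4)–(5,8) (|1−5| = |4−8| = 4); (2,7)–(6,3) (|2−6| = |7−3| = 4).
Total attacking pairs: 6.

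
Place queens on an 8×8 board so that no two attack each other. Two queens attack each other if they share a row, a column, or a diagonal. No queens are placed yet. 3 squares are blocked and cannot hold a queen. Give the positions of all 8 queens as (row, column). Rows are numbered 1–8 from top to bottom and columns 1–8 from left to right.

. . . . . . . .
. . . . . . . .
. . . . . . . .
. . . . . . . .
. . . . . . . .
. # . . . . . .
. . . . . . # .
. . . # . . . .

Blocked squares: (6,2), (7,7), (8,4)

(1,8) (2,2) (3,5) (4,3) (5,1) (6,7) (7,4) (8,6)

Row 1: Safe: 1, 2, 3, 4, 5, 6, 7, 8. Place at column 8.
Row 2: attacked by (1,8)→{7,8}. Safe: 1, 2, 3, 4, 5, 6. Place at column 2.
Row 3: attacked by (1,8)→{6,8}; (2,2)→{1,2,3}. Safe: 4, 5, 7. Place at column 5.
Row 4: attacked by (1,8)→{5,8}; (2,2)→{2,4}; (3,5)→{4,5,6}. Safe: 1, 3, 7. Place at column 3.
Row 5: attacked by (1,8)→{4,8}; (2,2)→{2,5}; (3,5)→{3,5,7}; (4,3)→{2,3,4}. Safe: 1, 6. Place at column 1.
Row 6: attacked by (1,8)→{3,8}; (2,2)→{2,6}; (3,5)→{2,5,8}; (4,3)→{1,3,5}; (5,1)→{1,2}. Blocked: 2. Safe: 4, 7. Place at column 7.
Row 7: attacked by (1,8)→{2,8}; (2,2)→{2,7}; (3,5)→{1,5}; (4,3)→{3,6}; (5,1)→{1,3}; (6,7)→{6,7,8}. Blocked: 7. Safe: 4. Place at column 4.
Row 8: attacked by (1,8)→{1,8}; (2,2)→{2,8}; (3,5)→{5}; (4,3)→{3,7}; (5,1)→{1,4}; (6,7)→{5,7}; (7,4)→{3,4,5}. Blocked: 4. Safe: 6. Place at column 6.
Columns [8, 2, 5, 3, 1, 7, 4, 6], r−c [-7, 0, -2, 1, 4, -1, 3, 2], r+c [9, 4, 8, 7, 6, 13, 11, 14] are all distinct, so no two queens attack.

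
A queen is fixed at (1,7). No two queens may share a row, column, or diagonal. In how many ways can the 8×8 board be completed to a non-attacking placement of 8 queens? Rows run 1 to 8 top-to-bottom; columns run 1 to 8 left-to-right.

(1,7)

8

Branch on row 2: col 1 → 1; col 2 → 2; col 3 → 2; col 4 → 2; col 5 → 1.
Sum: 1 + 2 + 2 + 2 + 1 = 8.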